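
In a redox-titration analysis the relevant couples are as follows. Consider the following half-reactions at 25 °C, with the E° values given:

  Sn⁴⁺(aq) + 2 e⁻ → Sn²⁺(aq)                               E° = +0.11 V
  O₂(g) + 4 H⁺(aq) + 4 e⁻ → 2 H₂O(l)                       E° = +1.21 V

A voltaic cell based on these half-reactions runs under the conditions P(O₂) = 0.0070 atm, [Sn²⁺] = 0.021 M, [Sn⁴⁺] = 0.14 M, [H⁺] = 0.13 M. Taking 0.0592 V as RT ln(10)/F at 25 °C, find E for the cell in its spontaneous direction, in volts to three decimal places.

+0.991 V

O₂/H₂O is the cathode (higher E°), Sn⁴⁺/Sn²⁺ the anode: E°cell = +1.21 − (+0.11) = +1.10 V, n = 4.
Overall: O₂(g) + 4 H⁺(aq) + 2 Sn²⁺(aq) → 2 H₂O(l) + 2 Sn⁴⁺(aq)
Q = [Sn⁴⁺]^2 / (P(O₂)·[H⁺]^4·[Sn²⁺]^2); log Q = 7.347.
E = E° − (0.0592/n) log Q = +1.10 − (0.0592/4)(7.347) = +0.991 V.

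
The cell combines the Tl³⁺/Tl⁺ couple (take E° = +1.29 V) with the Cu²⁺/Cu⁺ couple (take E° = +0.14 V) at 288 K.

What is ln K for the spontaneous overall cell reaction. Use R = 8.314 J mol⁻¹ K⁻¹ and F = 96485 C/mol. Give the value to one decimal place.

92.7

Cathode: Tl³⁺/Tl⁺; anode: Cu²⁺/Cu⁺. E°cell = (+1.29) − (+0.14) = +1.15 V, with n = 2.
ΔG° = −nFE° = −RT ln K, so ln K = nFE°/(RT) = (2)(96485)(+1.15) / ((8.314)(288)) = 92.680.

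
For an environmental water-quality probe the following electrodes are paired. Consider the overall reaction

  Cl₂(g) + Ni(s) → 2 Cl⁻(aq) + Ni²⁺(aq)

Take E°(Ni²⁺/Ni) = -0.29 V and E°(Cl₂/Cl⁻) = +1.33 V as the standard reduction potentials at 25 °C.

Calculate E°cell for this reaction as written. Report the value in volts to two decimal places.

+1.62 V

The Cl₂/Cl⁻ couple has the higher reduction potential, so it is the cathode; Ni²⁺/Ni is oxidised at the anode.
E°cell = E°(cathode) − E°(anode) = (+1.33) − (-0.29) = +1.62 V.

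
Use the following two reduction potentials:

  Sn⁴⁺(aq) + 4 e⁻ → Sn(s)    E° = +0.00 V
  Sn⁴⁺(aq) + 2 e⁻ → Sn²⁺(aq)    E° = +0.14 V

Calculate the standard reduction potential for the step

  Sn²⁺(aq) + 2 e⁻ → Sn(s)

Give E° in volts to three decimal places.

-0.140 V

Sequential free energies add, so n₃E°₃ = n₁E°₁ + n₂E°₂.
With n₃ = 4, and the known step contributing 2×(+0.14) V, the unknown satisfies 2·E° = 4×(+0.00) − 2×(+0.14) = -0.280.
E° = -0.280 / 2 = -0.140 V.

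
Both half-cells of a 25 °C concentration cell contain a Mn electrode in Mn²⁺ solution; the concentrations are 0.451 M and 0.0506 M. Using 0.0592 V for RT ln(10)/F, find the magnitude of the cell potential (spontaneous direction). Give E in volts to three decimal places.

For a concentration cell E°cell = 0. The 0.451 M side is the cathode (reduction is favoured where [Mn²⁺] is higher).
With n = 2, E = −(0.0592/2) log([Mn²⁺]ₐₙ/[Mn²⁺]꜀ₐₜ) = −(0.0592/2) log(0.0506/0.451) = −(0.0592/2)(-0.950) = +0.028 V.

+0.028 V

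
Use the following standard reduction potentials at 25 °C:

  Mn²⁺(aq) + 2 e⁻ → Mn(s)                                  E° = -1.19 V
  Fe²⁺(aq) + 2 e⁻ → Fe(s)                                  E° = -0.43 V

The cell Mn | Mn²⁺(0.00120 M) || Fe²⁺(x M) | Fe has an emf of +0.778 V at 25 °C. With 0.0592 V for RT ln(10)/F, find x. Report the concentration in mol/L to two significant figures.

0.0049 M

Fe²⁺/Fe is the cathode, Mn²⁺/Mn the anode: E°cell = +0.76 V, n = 2.
Overall reaction: Fe²⁺(aq) + Mn(s) → Fe(s) + Mn²⁺(aq); Q = [Mn²⁺]^1/[Fe²⁺]^1.
From E = E° − (0.0592/n) log Q: log Q = (E° − E)·n/0.0592 = (+0.76 − (+0.778))·2/0.0592 = -0.6081.
So 1·log[Fe²⁺] = 1·log(0.0012) − log Q = -2.9208 − (-0.6081) = -2.3127; [Fe²⁺] = 10^(-2.3127) ≈ 0.0049 M.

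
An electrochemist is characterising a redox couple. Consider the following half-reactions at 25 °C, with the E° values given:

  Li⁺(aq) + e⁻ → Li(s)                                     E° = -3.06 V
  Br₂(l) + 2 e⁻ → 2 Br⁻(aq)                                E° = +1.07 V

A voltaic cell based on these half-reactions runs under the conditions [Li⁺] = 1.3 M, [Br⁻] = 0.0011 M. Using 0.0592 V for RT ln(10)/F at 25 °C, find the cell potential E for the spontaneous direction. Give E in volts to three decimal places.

Br₂/Br⁻ is the cathode (higher E°), Li⁺/Li the anode: E°cell = +1.07 − (-3.06) = +4.13 V, n = 2.
Overall: Br₂(l) + 2 Li(s) → 2 Br⁻(aq) + 2 Li⁺(aq)
Q = [Br⁻]^2·[Li⁺]^2; log Q = -5.689.
E = E° − (0.0592/n) log Q = +4.13 − (0.0592/2)(-5.689) = +4.298 V.

+4.298 V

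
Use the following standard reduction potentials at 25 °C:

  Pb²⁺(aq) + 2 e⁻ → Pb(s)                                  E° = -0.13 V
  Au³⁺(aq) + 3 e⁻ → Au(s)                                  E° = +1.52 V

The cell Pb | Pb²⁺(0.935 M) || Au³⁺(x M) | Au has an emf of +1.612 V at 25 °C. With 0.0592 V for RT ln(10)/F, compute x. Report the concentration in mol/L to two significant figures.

Au³⁺/Au is the cathode, Pb²⁺/Pb the anode: E°cell = +1.65 V, n = 6.
Overall reaction: 2 Au³⁺(aq) + 3 Pb(s) → 2 Au(s) + 3 Pb²⁺(aq); Q = [Pb²⁺]^3/[Au³⁺]^2.
From E = E° − (0.0592/n) log Q: log Q = (E° − E)·n/0.0592 = (+1.65 − (+1.612))·6/0.0592 = 3.8514.
So 2·log[Au³⁺] = 3·log(0.935) − log Q = -0.0876 − (3.8514) = -3.9390; log[Au³⁺] = -3.9390 / 2 = -1.9695; [Au³⁺] = 10^(-1.9695) ≈ 0.011 M.

0.011 M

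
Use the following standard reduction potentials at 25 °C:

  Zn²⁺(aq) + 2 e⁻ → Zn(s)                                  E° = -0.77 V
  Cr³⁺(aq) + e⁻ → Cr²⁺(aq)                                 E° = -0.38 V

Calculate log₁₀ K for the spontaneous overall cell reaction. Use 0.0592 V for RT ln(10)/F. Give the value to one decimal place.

13.2

Cathode: Cr³⁺/Cr²⁺; anode: Zn²⁺/Zn. E°cell = +0.39 V, n = 2.
log K = nE°cell / 0.0592 = (2)(+0.39) / 0.0592 = 13.2.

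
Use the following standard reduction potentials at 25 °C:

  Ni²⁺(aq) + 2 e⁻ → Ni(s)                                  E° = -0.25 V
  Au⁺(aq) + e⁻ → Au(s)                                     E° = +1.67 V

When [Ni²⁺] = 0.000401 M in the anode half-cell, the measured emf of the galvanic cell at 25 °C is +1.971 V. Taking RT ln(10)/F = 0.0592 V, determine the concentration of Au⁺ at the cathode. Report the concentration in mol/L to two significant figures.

Au⁺/Au is the cathode, Ni²⁺/Ni the anode: E°cell = +1.92 V, n = 2.
Overall reaction: 2 Au⁺(aq) + Ni(s) → 2 Au(s) + Ni²⁺(aq); Q = [Ni²⁺]^1/[Au⁺]^2.
From E = E° − (0.0592/n) log Q: log Q = (E° − E)·n/0.0592 = (+1.92 − (+1.971))·2/0.0592 = -1.7230.
So 2·log[Au⁺] = 1·log(0.000401) − log Q = -3.3969 − (-1.7230) = -1.6739; log[Au⁺] = -1.6739 / 2 = -0.8369; [Au⁺] = 10^(-0.8369) ≈ 0.15 M.

0.15 M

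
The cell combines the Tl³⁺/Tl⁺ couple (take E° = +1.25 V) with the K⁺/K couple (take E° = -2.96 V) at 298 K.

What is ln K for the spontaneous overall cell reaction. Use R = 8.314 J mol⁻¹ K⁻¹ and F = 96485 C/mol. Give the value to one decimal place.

327.9

Cathode: Tl³⁺/Tl⁺; anode: K⁺/K. E°cell = (+1.25) − (-2.96) = +4.21 V, with n = 2.
ΔG° = −nFE° = −RT ln K, so ln K = nFE°/(RT) = (2)(96485)(+4.21) / ((8.314)(298)) = 327.903.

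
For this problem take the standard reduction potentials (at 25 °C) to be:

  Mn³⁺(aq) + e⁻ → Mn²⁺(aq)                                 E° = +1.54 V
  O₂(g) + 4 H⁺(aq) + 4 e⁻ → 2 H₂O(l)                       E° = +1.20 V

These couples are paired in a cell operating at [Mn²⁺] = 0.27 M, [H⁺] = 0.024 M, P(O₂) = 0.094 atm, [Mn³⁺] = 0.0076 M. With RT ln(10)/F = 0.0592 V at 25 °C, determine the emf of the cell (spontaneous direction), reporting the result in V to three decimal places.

Mn³⁺/Mn²⁺ is the cathode (higher E°), O₂/H₂O the anode: E°cell = +1.54 − (+1.20) = +0.34 V, n = 4.
Overall: 4 Mn³⁺(aq) + 2 H₂O(l) → 4 Mn²⁺(aq) + O₂(g) + 4 H⁺(aq)
Q = [Mn²⁺]^4·P(O₂)·[H⁺]^4 / ([Mn³⁺]^4); log Q = -1.304.
E = E° − (0.0592/n) log Q = +0.34 − (0.0592/4)(-1.304) = +0.359 V.

+0.359 V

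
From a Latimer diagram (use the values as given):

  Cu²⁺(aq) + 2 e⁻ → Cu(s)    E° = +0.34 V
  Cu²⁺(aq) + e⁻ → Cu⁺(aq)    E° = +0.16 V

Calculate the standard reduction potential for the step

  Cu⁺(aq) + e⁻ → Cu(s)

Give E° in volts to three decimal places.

Sequential free energies add, so n₃E°₃ = n₁E°₁ + n₂E°₂.
With n₃ = 2, and the known step contributing 1×(+0.16) V, the unknown satisfies 1·E° = 2×(+0.34) − 1×(+0.16) = +0.520.
E° = +0.520 / 1 = +0.520 V.

+0.520 V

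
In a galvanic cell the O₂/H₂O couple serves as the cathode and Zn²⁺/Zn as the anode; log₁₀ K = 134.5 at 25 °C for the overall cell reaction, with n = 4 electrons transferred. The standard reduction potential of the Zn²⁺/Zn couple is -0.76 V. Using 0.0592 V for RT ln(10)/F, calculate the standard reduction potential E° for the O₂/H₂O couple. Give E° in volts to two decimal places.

+1.23 V

E°cell = (0.0592/n)·log K = (0.0592/4)(134.5) = +1.991 V.
Since O₂/H₂O is the cathode and Zn²⁺/Zn the anode, E°cell = E°(O₂/H₂O) − E°(Zn²⁺/Zn).
So E°(O₂/H₂O) = E°cell + E°(Zn²⁺/Zn) = +1.991 + (-0.76) = +1.23 V.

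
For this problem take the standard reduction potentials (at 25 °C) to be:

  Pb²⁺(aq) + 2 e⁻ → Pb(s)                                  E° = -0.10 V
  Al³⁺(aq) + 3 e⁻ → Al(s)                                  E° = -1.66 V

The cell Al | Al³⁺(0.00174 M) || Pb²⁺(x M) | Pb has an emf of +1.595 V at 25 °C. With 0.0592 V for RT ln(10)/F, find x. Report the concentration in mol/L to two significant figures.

Pb²⁺/Pb is the cathode, Al³⁺/Al the anode: E°cell = +1.56 V, n = 6.
Overall reaction: 3 Pb²⁺(aq) + 2 Al(s) → 3 Pb(s) + 2 Al³⁺(aq); Q = [Al³⁺]^2/[Pb²⁺]^3.
From E = E° − (0.0592/n) log Q: log Q = (E° − E)·n/0.0592 = (+1.56 − (+1.595))·6/0.0592 = -3.5473.
So 3·log[Pb²⁺] = 2·log(0.00174) − log Q = -5.5189 − (-3.5473) = -1.9716; log[Pb²⁺] = -1.9716 / 3 = -0.6572; [Pb²⁺] = 10^(-0.6572) ≈ 0.22 M.

0.22 M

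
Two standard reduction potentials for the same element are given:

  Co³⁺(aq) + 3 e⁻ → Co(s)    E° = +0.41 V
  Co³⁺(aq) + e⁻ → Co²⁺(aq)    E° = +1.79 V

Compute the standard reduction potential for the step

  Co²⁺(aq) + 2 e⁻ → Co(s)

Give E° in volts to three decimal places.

Sequential free energies add, so n₃E°₃ = n₁E°₁ + n₂E°₂.
With n₃ = 3, and the known step contributing 1×(+1.79) V, the unknown satisfies 2·E° = 3×(+0.41) − 1×(+1.79) = -0.560.
E° = -0.560 / 2 = -0.280 V.

-0.280 V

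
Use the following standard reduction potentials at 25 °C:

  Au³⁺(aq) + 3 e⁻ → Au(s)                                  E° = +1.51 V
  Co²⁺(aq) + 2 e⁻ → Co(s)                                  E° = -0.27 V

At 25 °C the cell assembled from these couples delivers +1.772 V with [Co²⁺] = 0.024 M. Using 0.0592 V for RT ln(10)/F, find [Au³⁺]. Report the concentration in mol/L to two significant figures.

0.0015 M

Au³⁺/Au is the cathode, Co²⁺/Co the anode: E°cell = +1.78 V, n = 6.
Overall reaction: 2 Au³⁺(aq) + 3 Co(s) → 2 Au(s) + 3 Co²⁺(aq); Q = [Co²⁺]^3/[Au³⁺]^2.
From E = E° − (0.0592/n) log Q: log Q = (E° − E)·n/0.0592 = (+1.78 − (+1.772))·6/0.0592 = 0.8108.
So 2·log[Au³⁺] = 3·log(0.024) − log Q = -4.8594 − (0.8108) = -5.6702; log[Au³⁺] = -5.6702 / 2 = -2.8351; [Au³⁺] = 10^(-2.8351) ≈ 0.0015 M.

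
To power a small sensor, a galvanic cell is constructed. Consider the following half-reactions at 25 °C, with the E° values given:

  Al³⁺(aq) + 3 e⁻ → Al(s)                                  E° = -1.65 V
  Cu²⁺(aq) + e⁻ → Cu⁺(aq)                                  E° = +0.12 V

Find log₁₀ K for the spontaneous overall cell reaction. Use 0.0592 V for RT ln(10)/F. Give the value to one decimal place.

Cathode: Cu²⁺/Cu⁺; anode: Al³⁺/Al. E°cell = +1.77 V, n = 3.
log K = nE°cell / 0.0592 = (3)(+1.77) / 0.0592 = 89.7.

89.7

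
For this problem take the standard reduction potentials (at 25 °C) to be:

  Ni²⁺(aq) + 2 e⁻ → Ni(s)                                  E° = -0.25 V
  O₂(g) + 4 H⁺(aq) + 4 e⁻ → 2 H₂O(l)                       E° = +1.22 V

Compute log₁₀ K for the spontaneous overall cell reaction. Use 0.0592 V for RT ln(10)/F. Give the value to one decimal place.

Cathode: O₂/H₂O; anode: Ni²⁺/Ni. E°cell = +1.47 V, n = 4.
log K = nE°cell / 0.0592 = (4)(+1.47) / 0.0592 = 99.3.

99.3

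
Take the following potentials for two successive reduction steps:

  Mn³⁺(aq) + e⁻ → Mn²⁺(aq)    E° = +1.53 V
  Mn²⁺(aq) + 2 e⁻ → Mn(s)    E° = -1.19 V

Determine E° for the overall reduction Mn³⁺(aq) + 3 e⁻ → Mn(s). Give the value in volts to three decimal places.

Adding the free-energy changes (−nFE°) of the two steps gives −n₃FE°₃ = −n₁FE°₁ − n₂FE°₂.
E°₃ = (1×+1.53 + 2×-1.19) / 3 = (-0.850) / 3 = -0.283 V.

-0.283 V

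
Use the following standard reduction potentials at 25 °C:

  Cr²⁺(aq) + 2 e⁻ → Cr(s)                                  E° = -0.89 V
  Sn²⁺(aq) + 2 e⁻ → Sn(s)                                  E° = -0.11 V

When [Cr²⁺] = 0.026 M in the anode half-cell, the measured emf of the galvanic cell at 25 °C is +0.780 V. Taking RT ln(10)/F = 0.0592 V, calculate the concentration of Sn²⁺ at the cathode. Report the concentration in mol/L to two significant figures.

0.026 M

Sn²⁺/Sn is the cathode, Cr²⁺/Cr the anode: E°cell = +0.78 V, n = 2.
Overall reaction: Sn²⁺(aq) + Cr(s) → Sn(s) + Cr²⁺(aq); Q = [Cr²⁺]^1/[Sn²⁺]^1.
From E = E° − (0.0592/n) log Q: log Q = (E° − E)·n/0.0592 = (+0.78 − (+0.780))·2/0.0592 = 0.0000.
So 1·log[Sn²⁺] = 1·log(0.026) − log Q = -1.5850 − (0.0000) = -1.5850; [Sn²⁺] = 10^(-1.5850) ≈ 0.026 M.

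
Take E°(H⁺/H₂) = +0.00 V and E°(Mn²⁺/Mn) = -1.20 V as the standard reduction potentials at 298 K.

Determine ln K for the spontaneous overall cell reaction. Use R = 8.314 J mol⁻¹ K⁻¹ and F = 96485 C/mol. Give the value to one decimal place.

Cathode: H⁺/H₂; anode: Mn²⁺/Mn. E°cell = (+0.00) − (-1.20) = +1.20 V, with n = 2.
ΔG° = −nFE° = −RT ln K, so ln K = nFE°/(RT) = (2)(96485)(+1.20) / ((8.314)(298)) = 93.464.

93.5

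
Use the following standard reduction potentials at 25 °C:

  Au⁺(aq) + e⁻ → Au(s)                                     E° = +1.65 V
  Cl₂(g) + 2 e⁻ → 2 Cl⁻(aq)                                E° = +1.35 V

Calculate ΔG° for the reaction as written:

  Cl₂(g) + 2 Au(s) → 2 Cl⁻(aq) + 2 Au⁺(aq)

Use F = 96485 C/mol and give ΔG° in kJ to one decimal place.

As written, Cl₂/Cl⁻ is reduced (cathode) and Au⁺/Au is oxidised (anode), so E°cell = (+1.35) − (+1.65) = -0.30 V.
Balancing electrons gives n = 2.
ΔG° = −nFE° = −(2)(96485)(-0.30) = 57,891 J = +57.9 kJ.

+57.9 kJ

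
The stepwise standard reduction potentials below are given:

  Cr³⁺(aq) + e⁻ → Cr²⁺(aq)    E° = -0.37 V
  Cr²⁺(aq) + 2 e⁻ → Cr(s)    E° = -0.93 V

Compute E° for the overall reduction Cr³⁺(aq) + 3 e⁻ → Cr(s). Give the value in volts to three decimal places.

Adding the free-energy changes (−nFE°) of the two steps gives −n₃FE°₃ = −n₁FE°₁ − n₂FE°₂.
E°₃ = (1×-0.37 + 2×-0.93) / 3 = (-2.230) / 3 = -0.743 V.

-0.743 V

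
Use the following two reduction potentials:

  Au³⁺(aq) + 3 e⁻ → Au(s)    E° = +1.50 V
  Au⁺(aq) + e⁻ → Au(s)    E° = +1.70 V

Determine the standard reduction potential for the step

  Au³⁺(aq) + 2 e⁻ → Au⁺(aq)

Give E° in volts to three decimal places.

Sequential free energies add, so n₃E°₃ = n₁E°₁ + n₂E°₂.
With n₃ = 3, and the known step contributing 1×(+1.70) V, the unknown satisfies 2·E° = 3×(+1.50) − 1×(+1.70) = +2.800.
E° = +2.800 / 2 = +1.400 V.

+1.400 V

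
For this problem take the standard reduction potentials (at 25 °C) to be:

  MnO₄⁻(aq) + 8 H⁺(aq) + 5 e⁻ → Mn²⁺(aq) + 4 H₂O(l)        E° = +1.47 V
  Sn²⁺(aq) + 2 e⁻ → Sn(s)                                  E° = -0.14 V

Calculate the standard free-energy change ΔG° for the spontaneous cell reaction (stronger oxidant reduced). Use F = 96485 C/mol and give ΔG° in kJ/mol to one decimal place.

-1553.4 kJ/mol

MnO₄⁻/Mn²⁺ (E° = +1.47 V) is the cathode; Sn²⁺/Sn (E° = -0.14 V) is the anode, so E°cell = +1.61 V.
Balancing electrons gives n = 10 (lcm of 5 and 2).
ΔG° = −nFE° = −(10)(96485)(+1.61) = -1,553,408 J = -1553.4 kJ/mol.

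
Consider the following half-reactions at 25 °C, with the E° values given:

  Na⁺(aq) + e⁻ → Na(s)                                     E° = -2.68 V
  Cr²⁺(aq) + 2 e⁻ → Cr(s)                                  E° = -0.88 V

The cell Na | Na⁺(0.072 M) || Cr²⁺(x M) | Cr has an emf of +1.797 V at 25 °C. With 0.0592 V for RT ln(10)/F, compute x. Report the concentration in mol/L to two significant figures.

Cr²⁺/Cr is the cathode, Na⁺/Na the anode: E°cell = +1.80 V, n = 2.
Overall reaction: Cr²⁺(aq) + 2 Na(s) → Cr(s) + 2 Na⁺(aq); Q = [Na⁺]^2/[Cr²⁺]^1.
From E = E° − (0.0592/n) log Q: log Q = (E° − E)·n/0.0592 = (+1.80 − (+1.797))·2/0.0592 = 0.1014.
So 1·log[Cr²⁺] = 2·log(0.072) − log Q = -2.2853 − (0.1014) = -2.3867; [Cr²⁺] = 10^(-2.3867) ≈ 0.0041 M.

0.0041 M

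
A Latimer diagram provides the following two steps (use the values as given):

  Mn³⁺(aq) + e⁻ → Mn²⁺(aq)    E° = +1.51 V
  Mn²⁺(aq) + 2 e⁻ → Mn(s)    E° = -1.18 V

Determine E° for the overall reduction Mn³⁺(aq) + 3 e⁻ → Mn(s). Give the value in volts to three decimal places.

-0.283 V

Since ΔG° = −nFE° is additive over sequential reductions, n₃E°₃ = n₁E°₁ + n₂E°₂.
E°₃ = (1×+1.51 + 2×-1.18) / 3 = (-0.850) / 3 = -0.283 V.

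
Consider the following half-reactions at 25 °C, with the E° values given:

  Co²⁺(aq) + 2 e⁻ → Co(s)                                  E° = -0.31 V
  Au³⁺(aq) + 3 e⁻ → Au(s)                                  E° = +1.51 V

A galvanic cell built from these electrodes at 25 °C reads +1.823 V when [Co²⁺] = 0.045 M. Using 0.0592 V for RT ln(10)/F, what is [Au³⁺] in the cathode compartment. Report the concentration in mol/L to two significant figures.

Au³⁺/Au is the cathode, Co²⁺/Co the anode: E°cell = +1.82 V, n = 6.
Overall reaction: 2 Au³⁺(aq) + 3 Co(s) → 2 Au(s) + 3 Co²⁺(aq); Q = [Co²⁺]^3/[Au³⁺]^2.
From E = E° − (0.0592/n) log Q: log Q = (E° − E)·n/0.0592 = (+1.82 − (+1.823))·6/0.0592 = -0.3041.
So 2·log[Au³⁺] = 3·log(0.045) − log Q = -4.0404 − (-0.3041) = -3.7363; log[Au³⁺] = -3.7363 / 2 = -1.8681; [Au³⁺] = 10^(-1.8681) ≈ 0.014 M.

0.014 M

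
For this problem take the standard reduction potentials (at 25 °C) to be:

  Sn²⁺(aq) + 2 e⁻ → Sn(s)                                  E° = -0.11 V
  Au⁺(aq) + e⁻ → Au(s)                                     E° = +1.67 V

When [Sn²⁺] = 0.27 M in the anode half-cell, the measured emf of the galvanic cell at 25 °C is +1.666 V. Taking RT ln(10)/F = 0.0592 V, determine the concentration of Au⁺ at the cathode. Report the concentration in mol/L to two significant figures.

Au⁺/Au is the cathode, Sn²⁺/Sn the anode: E°cell = +1.78 V, n = 2.
Overall reaction: 2 Au⁺(aq) + Sn(s) → 2 Au(s) + Sn²⁺(aq); Q = [Sn²⁺]^1/[Au⁺]^2.
From E = E° − (0.0592/n) log Q: log Q = (E° − E)·n/0.0592 = (+1.78 − (+1.666))·2/0.0592 = 3.8514.
So 2·log[Au⁺] = 1·log(0.27) − log Q = -0.5686 − (3.8514) = -4.4200; log[Au⁺] = -4.4200 / 2 = -2.2100; [Au⁺] = 10^(-2.2100) ≈ 0.0062 M.

0.0062 M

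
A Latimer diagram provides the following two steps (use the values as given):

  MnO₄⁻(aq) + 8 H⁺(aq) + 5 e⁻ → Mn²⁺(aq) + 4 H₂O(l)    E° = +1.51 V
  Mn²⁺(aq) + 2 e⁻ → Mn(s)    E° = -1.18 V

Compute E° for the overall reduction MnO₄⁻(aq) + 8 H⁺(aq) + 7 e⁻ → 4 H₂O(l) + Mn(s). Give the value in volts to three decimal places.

Since ΔG° = −nFE° is additive over sequential reductions, n₃E°₃ = n₁E°₁ + n₂E°₂.
E°₃ = (5×+1.51 + 2×-1.18) / 7 = (+5.190) / 7 = +0.741 V.

+0.741 V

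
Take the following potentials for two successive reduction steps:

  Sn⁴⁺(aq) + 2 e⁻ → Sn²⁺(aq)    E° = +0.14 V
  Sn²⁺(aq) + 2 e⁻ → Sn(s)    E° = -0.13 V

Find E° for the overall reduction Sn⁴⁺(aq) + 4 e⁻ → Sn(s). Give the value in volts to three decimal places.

+0.005 V

Standard free energies of sequential steps add: ΔG°₃ = ΔG°₁ + ΔG°₂, so n₃E°₃ = n₁E°₁ + n₂E°₂.
E°₃ = (2×+0.14 + 2×-0.13) / 4 = (+0.020) / 4 = +0.005 V.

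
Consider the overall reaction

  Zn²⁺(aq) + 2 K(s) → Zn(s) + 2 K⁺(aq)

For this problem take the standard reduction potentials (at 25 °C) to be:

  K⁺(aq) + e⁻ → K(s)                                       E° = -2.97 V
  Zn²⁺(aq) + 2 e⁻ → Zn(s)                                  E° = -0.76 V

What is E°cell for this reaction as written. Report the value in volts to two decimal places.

The Zn²⁺/Zn couple has the higher reduction potential, so it is the cathode; K⁺/K is oxidised at the anode.
E°cell = E°(cathode) − E°(anode) = (-0.76) − (-2.97) = +2.21 V.
Since E°cell > 0, the reaction is spontaneous under standard conditions.

+2.21 V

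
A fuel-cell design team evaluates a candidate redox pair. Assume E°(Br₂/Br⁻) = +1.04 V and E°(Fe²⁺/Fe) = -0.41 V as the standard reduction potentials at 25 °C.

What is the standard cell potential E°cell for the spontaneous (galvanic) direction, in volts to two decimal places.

The Br₂/Br⁻ couple has the higher reduction potential, so it is the cathode; Fe²⁺/Fe is oxidised at the anode.
E°cell = E°(cathode) − E°(anode) = (+1.04) − (-0.41) = +1.45 V.

+1.45 V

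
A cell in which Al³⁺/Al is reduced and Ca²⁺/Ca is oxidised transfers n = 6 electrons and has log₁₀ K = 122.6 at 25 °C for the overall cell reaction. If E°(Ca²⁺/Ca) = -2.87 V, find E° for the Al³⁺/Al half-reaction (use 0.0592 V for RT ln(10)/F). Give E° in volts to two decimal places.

E°cell = (0.0592/n)·log K = (0.0592/6)(122.6) = +1.210 V.
Since Al³⁺/Al is the cathode and Ca²⁺/Ca the anode, E°cell = E°(Al³⁺/Al) − E°(Ca²⁺/Ca).
So E°(Al³⁺/Al) = E°cell + E°(Ca²⁺/Ca) = +1.210 + (-2.87) = -1.66 V.

-1.66 V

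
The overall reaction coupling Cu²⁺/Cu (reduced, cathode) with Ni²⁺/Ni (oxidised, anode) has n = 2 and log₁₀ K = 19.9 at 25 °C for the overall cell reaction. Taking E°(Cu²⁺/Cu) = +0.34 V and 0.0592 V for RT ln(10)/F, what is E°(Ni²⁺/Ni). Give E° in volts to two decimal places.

E°cell = (0.0592/n)·log K = (0.0592/2)(19.9) = +0.589 V.
Since Cu²⁺/Cu is the cathode and Ni²⁺/Ni the anode, E°cell = E°(Cu²⁺/Cu) − E°(Ni²⁺/Ni).
So E°(Ni²⁺/Ni) = E°(Cu²⁺/Cu) − E°cell = (+0.34) − (+0.589) = -0.25 V.

-0.25 V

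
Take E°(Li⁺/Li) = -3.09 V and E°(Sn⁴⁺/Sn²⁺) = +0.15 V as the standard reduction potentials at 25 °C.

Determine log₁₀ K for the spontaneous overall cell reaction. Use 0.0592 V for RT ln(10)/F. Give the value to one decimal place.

109.5

Cathode: Sn⁴⁺/Sn²⁺; anode: Li⁺/Li. E°cell = +3.24 V, n = 2.
log K = nE°cell / 0.0592 = (2)(+3.24) / 0.0592 = 109.5.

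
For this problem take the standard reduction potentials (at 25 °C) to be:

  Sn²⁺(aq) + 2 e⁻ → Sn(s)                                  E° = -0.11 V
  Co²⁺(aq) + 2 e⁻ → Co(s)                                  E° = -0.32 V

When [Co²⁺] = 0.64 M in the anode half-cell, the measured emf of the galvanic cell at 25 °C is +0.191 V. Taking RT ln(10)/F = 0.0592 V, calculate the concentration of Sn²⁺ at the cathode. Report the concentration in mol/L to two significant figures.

0.15 M

Sn²⁺/Sn is the cathode, Co²⁺/Co the anode: E°cell = +0.21 V, n = 2.
Overall reaction: Sn²⁺(aq) + Co(s) → Sn(s) + Co²⁺(aq); Q = [Co²⁺]^1/[Sn²⁺]^1.
From E = E° − (0.0592/n) log Q: log Q = (E° − E)·n/0.0592 = (+0.21 − (+0.191))·2/0.0592 = 0.6419.
So 1·log[Sn²⁺] = 1·log(0.64) − log Q = -0.1938 − (0.6419) = -0.8357; [Sn²⁺] = 10^(-0.8357) ≈ 0.15 M.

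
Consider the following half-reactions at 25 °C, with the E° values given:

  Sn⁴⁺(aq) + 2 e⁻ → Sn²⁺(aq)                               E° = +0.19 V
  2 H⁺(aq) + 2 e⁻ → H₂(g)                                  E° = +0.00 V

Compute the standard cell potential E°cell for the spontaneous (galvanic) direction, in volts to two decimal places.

The Sn⁴⁺/Sn²⁺ couple has the higher reduction potential, so it is the cathode; H⁺/H₂ is oxidised at the anode.
E°cell = E°(cathode) − E°(anode) = (+0.19) − (+0.00) = +0.19 V.

+0.19 V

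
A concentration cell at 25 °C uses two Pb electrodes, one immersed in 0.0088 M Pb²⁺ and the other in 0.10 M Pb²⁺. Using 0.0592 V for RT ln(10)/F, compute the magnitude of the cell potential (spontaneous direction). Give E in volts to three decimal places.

For a concentration cell E°cell = 0. The 0.10 M side is the cathode (reduction is favoured where [Pb²⁺] is higher).
With n = 2, E = −(0.0592/2) log([Pb²⁺]ₐₙ/[Pb²⁺]꜀ₐₜ) = −(0.0592/2) log(0.0088/0.1) = −(0.0592/2)(-1.056) = +0.031 V.

+0.031 V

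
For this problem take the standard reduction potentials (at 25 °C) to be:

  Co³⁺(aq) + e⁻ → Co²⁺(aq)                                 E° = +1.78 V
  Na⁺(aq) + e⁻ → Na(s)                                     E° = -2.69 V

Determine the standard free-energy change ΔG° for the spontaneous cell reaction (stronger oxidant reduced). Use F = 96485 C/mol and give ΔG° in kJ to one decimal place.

Co³⁺/Co²⁺ (E° = +1.78 V) is the cathode; Na⁺/Na (E° = -2.69 V) is the anode, so E°cell = +4.47 V.
Balancing electrons gives n = 1 (lcm of 1 and 1).
ΔG° = −nFE° = −(1)(96485)(+4.47) = -431,288 J = -431.3 kJ.

-431.3 kJ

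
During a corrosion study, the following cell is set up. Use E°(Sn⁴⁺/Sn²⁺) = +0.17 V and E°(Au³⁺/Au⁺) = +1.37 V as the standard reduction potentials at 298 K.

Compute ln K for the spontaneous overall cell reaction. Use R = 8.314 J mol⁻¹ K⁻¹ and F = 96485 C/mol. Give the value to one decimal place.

Cathode: Au³⁺/Au⁺; anode: Sn⁴⁺/Sn²⁺. E°cell = (+1.37) − (+0.17) = +1.20 V, with n = 2.
ΔG° = −nFE° = −RT ln K, so ln K = nFE°/(RT) = (2)(96485)(+1.20) / ((8.314)(298)) = 93.464.

93.5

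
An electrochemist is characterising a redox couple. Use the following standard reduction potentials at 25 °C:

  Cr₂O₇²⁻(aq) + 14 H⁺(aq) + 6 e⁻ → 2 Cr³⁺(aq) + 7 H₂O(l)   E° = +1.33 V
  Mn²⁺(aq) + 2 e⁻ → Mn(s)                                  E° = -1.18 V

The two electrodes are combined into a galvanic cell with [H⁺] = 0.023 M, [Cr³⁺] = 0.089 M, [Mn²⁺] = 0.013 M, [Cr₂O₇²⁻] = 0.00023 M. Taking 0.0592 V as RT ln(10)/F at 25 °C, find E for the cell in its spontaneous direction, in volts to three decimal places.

Cr₂O₇²⁻/Cr³⁺ is the cathode (higher E°), Mn²⁺/Mn the anode: E°cell = +1.33 − (-1.18) = +2.51 V, n = 6.
Overall: Cr₂O₇²⁻(aq) + 14 H⁺(aq) + 3 Mn(s) → 2 Cr³⁺(aq) + 7 H₂O(l) + 3 Mn²⁺(aq)
Q = [Cr³⁺]^2·[Mn²⁺]^3 / ([Cr₂O₇²⁻]·[H⁺]^14); log Q = 18.815.
E = E° − (0.0592/n) log Q = +2.51 − (0.0592/6)(18.815) = +2.324 V.

+2.324 V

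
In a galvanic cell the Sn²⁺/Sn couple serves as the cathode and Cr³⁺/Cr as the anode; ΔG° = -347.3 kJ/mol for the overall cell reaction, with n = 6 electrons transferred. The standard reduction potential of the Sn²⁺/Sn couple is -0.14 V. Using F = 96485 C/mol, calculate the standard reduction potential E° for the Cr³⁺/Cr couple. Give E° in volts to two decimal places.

E°cell = −ΔG°/(nF) = −(-347.3×10³)/((6)(96485)) = +0.600 V.
Since Sn²⁺/Sn is the cathode and Cr³⁺/Cr the anode, E°cell = E°(Sn²⁺/Sn) − E°(Cr³⁺/Cr).
So E°(Cr³⁺/Cr) = E°(Sn²⁺/Sn) − E°cell = (-0.14) − (+0.600) = -0.74 V.

-0.74 V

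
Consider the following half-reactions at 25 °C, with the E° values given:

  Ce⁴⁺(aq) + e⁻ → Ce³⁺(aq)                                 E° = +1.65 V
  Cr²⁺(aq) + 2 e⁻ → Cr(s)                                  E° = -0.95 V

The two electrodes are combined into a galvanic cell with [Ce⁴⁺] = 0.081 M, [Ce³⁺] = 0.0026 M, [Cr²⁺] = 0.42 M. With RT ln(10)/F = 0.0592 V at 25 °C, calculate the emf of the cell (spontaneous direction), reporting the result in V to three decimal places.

Ce⁴⁺/Ce³⁺ is the cathode (higher E°), Cr²⁺/Cr the anode: E°cell = +1.65 − (-0.95) = +2.60 V, n = 2.
Overall: 2 Ce⁴⁺(aq) + Cr(s) → 2 Ce³⁺(aq) + Cr²⁺(aq)
Q = [Ce³⁺]^2·[Cr²⁺] / ([Ce⁴⁺]^2); log Q = -3.364.
E = E° − (0.0592/n) log Q = +2.60 − (0.0592/2)(-3.364) = +2.700 V.

+2.700 V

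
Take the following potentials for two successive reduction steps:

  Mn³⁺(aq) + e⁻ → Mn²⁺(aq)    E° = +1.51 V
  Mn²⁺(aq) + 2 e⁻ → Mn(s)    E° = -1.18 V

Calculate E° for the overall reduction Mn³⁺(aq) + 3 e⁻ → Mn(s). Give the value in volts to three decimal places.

Since ΔG° = −nFE° is additive over sequential reductions, n₃E°₃ = n₁E°₁ + n₂E°₂.
E°₃ = (1×+1.51 + 2×-1.18) / 3 = (-0.850) / 3 = -0.283 V.

-0.283 V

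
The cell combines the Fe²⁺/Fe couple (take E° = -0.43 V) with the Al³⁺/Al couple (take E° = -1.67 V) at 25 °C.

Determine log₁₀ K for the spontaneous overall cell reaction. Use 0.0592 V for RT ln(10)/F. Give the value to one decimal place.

125.7

Cathode: Fe²⁺/Fe; anode: Al³⁺/Al. E°cell = +1.24 V, n = 6.
log K = nE°cell / 0.0592 = (6)(+1.24) / 0.0592 = 125.7.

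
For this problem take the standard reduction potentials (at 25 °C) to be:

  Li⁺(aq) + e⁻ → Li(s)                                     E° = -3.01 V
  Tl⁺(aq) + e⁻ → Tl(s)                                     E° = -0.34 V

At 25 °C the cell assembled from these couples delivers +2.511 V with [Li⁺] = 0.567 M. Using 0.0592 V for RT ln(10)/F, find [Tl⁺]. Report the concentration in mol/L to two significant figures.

Tl⁺/Tl is the cathode, Li⁺/Li the anode: E°cell = +2.67 V, n = 1.
Overall reaction: Tl⁺(aq) + Li(s) → Tl(s) + Li⁺(aq); Q = [Li⁺]^1/[Tl⁺]^1.
From E = E° − (0.0592/n) log Q: log Q = (E° − E)·n/0.0592 = (+2.67 − (+2.511))·1/0.0592 = 2.6858.
So 1·log[Tl⁺] = 1·log(0.567) − log Q = -0.2464 − (2.6858) = -2.9322; [Tl⁺] = 10^(-2.9322) ≈ 0.0012 M.

0.0012 M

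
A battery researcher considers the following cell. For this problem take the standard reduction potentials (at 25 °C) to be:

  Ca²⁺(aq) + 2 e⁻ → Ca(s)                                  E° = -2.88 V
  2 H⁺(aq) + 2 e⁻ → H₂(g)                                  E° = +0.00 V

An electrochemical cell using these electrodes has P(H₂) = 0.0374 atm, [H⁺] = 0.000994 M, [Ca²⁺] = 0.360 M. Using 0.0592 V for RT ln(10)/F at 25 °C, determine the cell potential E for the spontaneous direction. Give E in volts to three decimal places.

+2.758 V

H⁺/H₂ is the cathode (higher E°), Ca²⁺/Ca the anode: E°cell = +0.00 − (-2.88) = +2.88 V, n = 2.
Overall: 2 H⁺(aq) + Ca(s) → H₂(g) + Ca²⁺(aq)
Q = P(H₂)·[Ca²⁺] / ([H⁺]^2); log Q = 4.134.
E = E° − (0.0592/n) log Q = +2.88 − (0.0592/2)(4.134) = +2.758 V.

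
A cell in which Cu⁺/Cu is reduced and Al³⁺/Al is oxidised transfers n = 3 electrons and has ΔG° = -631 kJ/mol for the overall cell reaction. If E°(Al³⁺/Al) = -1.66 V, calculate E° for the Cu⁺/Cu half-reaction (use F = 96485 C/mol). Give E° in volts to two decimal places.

E°cell = −ΔG°/(nF) = −(-631×10³)/((3)(96485)) = +2.180 V.
Since Cu⁺/Cu is the cathode and Al³⁺/Al the anode, E°cell = E°(Cu⁺/Cu) − E°(Al³⁺/Al).
So E°(Cu⁺/Cu) = E°cell + E°(Al³⁺/Al) = +2.180 + (-1.66) = +0.52 V.

+0.52 V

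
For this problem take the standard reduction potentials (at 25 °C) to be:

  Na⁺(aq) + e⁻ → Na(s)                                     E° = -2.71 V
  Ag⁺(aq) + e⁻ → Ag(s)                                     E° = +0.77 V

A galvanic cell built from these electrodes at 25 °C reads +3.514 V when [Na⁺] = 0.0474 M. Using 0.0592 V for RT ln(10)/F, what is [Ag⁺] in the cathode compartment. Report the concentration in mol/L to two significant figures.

Ag⁺/Ag is the cathode, Na⁺/Na the anode: E°cell = +3.48 V, n = 1.
Overall reaction: Ag⁺(aq) + Na(s) → Ag(s) + Na⁺(aq); Q = [Na⁺]^1/[Ag⁺]^1.
From E = E° − (0.0592/n) log Q: log Q = (E° − E)·n/0.0592 = (+3.48 − (+3.514))·1/0.0592 = -0.5743.
So 1·log[Ag⁺] = 1·log(0.0474) − log Q = -1.3242 − (-0.5743) = -0.7499; [Ag⁺] = 10^(-0.7499) ≈ 0.18 M.

0.18 M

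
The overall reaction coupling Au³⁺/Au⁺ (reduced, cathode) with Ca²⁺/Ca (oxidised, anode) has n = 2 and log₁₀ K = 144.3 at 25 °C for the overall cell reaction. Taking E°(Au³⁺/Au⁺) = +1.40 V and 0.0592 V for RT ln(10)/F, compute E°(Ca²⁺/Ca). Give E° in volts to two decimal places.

E°cell = (0.0592/n)·log K = (0.0592/2)(144.3) = +4.271 V.
Since Au³⁺/Au⁺ is the cathode and Ca²⁺/Ca the anode, E°cell = E°(Au³⁺/Au⁺) − E°(Ca²⁺/Ca).
So E°(Ca²⁺/Ca) = E°(Au³⁺/Au⁺) − E°cell = (+1.40) − (+4.271) = -2.87 V.

-2.87 V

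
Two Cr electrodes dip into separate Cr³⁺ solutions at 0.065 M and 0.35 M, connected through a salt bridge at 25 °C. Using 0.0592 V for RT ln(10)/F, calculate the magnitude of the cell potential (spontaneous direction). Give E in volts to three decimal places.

For a concentration cell E°cell = 0. The 0.35 M side is the cathode (reduction is favoured where [Cr³⁺] is higher).
With n = 3, E = −(0.0592/3) log([Cr³⁺]ₐₙ/[Cr³⁺]꜀ₐₜ) = −(0.0592/3) log(0.065/0.35) = −(0.0592/3)(-0.731) = +0.014 V.

+0.014 V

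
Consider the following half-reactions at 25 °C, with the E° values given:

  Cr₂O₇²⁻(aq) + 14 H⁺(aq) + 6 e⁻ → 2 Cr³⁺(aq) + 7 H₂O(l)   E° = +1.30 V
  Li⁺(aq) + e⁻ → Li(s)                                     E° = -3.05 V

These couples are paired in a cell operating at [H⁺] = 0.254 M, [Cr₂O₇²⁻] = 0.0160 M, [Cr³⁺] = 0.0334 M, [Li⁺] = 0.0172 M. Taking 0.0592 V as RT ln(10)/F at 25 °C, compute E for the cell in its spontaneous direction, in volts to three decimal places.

Cr₂O₇²⁻/Cr³⁺ is the cathode (higher E°), Li⁺/Li the anode: E°cell = +1.30 − (-3.05) = +4.35 V, n = 6.
Overall: Cr₂O₇²⁻(aq) + 14 H⁺(aq) + 6 Li(s) → 2 Cr³⁺(aq) + 7 H₂O(l) + 6 Li⁺(aq)
Q = [Cr³⁺]^2·[Li⁺]^6 / ([Cr₂O₇²⁻]·[H⁺]^14); log Q = -3.411.
E = E° − (0.0592/n) log Q = +4.35 − (0.0592/6)(-3.411) = +4.384 V.

+4.384 V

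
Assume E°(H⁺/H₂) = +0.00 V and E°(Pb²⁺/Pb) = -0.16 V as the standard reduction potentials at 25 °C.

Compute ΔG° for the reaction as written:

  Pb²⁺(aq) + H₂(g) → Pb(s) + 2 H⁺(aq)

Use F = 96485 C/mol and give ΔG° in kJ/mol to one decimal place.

As written, Pb²⁺/Pb is reduced (cathode) and H⁺/H₂ is oxidised (anode), so E°cell = (-0.16) − (+0.00) = -0.16 V.
Balancing electrons gives n = 2.
ΔG° = −nFE° = −(2)(96485)(-0.16) = 30,875 J = +30.9 kJ/mol.

+30.9 kJ/mol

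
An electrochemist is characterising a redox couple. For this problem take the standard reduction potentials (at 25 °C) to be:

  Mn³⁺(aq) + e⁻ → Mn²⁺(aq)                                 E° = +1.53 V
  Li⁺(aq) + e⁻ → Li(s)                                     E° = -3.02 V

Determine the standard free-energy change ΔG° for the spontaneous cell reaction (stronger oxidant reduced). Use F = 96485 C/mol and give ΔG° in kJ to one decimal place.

-439.0 kJ

Mn³⁺/Mn²⁺ (E° = +1.53 V) is the cathode; Li⁺/Li (E° = -3.02 V) is the anode, so E°cell = +4.55 V.
Balancing electrons gives n = 1 (lcm of 1 and 1).
ΔG° = −nFE° = −(1)(96485)(+4.55) = -439,007 J = -439.0 kJ.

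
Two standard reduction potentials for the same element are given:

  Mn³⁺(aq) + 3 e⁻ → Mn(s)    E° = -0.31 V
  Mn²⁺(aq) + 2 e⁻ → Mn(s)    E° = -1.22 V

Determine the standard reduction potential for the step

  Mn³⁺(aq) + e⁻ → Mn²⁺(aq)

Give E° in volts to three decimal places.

+1.510 V

Sequential free energies add, so n₃E°₃ = n₁E°₁ + n₂E°₂.
With n₃ = 3, and the known step contributing 2×(-1.22) V, the unknown satisfies 1·E° = 3×(-0.31) − 2×(-1.22) = +1.510.
E° = +1.510 / 1 = +1.510 V.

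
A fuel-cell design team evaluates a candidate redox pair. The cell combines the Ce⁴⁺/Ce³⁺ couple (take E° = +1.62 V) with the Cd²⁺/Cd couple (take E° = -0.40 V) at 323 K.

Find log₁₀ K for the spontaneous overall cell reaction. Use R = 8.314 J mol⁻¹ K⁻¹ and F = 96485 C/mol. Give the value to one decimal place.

Cathode: Ce⁴⁺/Ce³⁺; anode: Cd²⁺/Cd. E°cell = (+1.62) − (-0.40) = +2.02 V, with n = 2.
ΔG° = −nFE° = −RT ln K, so ln K = nFE°/(RT) = (2)(96485)(+2.02) / ((8.314)(323)) = 145.154.
log₁₀ K = 145.154 / ln 10 = 63.0.

63.0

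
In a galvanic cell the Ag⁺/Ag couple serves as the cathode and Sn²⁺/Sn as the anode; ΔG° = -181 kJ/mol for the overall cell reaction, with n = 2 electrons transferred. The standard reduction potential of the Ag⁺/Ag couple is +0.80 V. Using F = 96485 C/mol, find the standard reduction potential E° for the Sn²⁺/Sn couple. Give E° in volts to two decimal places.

E°cell = −ΔG°/(nF) = −(-181×10³)/((2)(96485)) = +0.938 V.
Since Ag⁺/Ag is the cathode and Sn²⁺/Sn the anode, E°cell = E°(Ag⁺/Ag) − E°(Sn²⁺/Sn).
So E°(Sn²⁺/Sn) = E°(Ag⁺/Ag) − E°cell = (+0.80) − (+0.938) = -0.14 V.

-0.14 V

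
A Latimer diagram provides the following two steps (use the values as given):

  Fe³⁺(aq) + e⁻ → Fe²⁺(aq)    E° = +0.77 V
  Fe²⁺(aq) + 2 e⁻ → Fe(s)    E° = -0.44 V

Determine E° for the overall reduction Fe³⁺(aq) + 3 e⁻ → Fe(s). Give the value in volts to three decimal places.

Standard free energies of sequential steps add: ΔG°₃ = ΔG°₁ + ΔG°₂, so n₃E°₃ = n₁E°₁ + n₂E°₂.
E°₃ = (1×+0.77 + 2×-0.44) / 3 = (-0.110) / 3 = -0.037 V.

-0.037 V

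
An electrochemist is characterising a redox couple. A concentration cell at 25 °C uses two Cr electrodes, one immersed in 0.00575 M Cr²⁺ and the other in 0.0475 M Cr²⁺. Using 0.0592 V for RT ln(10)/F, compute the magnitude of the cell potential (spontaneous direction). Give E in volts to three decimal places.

For a concentration cell E°cell = 0. The 0.0475 M side is the cathode (reduction is favoured where [Cr²⁺] is higher).
With n = 2, E = −(0.0592/2) log([Cr²⁺]ₐₙ/[Cr²⁺]꜀ₐₜ) = −(0.0592/2) log(0.00575/0.0475) = −(0.0592/2)(-0.917) = +0.027 V.

+0.027 V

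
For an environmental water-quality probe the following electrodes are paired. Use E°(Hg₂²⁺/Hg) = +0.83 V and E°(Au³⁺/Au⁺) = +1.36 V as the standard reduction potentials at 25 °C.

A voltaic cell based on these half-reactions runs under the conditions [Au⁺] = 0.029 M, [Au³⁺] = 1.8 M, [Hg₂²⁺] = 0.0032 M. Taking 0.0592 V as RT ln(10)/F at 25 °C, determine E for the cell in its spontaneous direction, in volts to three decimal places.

Au³⁺/Au⁺ is the cathode (higher E°), Hg₂²⁺/Hg the anode: E°cell = +1.36 − (+0.83) = +0.53 V, n = 2.
Overall: Au³⁺(aq) + 2 Hg(l) → Au⁺(aq) + Hg₂²⁺(aq)
Q = [Au⁺]·[Hg₂²⁺] / ([Au³⁺]); log Q = -4.288.
E = E° − (0.0592/n) log Q = +0.53 − (0.0592/2)(-4.288) = +0.657 V.

+0.657 V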